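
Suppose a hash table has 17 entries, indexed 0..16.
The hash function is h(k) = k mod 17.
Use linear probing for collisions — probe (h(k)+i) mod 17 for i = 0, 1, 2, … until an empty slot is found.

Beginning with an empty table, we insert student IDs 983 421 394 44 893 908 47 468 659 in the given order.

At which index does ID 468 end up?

983 hashes to 14; slot 14 is free → place at 14.
421 hashes to 13; slot 13 is free → place at 13.
394 hashes to 3; slot 3 is free → place at 3.
44 hashes to 10; slot 10 is free → place at 10.
893 hashes to 9; slot 9 is free → place at 9.
908 hashes to 7; slot 7 is free → place at 7.
47 hashes to 13; 13,14 taken → place at 15.
468 hashes to 9; 9,10 taken → place at 11.
659 hashes to 13; 13,14,15 taken → place at 16.
Table: [., ., ., 394, ., ., ., 908, ., 893, 44, 468, ., 421, 983, 47, 659]

11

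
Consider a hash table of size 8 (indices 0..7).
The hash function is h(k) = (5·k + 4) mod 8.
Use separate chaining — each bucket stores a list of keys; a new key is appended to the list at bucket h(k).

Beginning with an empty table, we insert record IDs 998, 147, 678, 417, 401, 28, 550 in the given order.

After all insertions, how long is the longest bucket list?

998 -> bucket 2
147 -> bucket 3
678 -> bucket 2 (collision)
417 -> bucket 1
401 -> bucket 1 (collision)
28 -> bucket 0
550 -> bucket 2 (collision)
Final buckets:
0: 28
1: 417 -> 401
2: 998 -> 678 -> 550
3: 147
4: -
5: -
6: -
7: -

3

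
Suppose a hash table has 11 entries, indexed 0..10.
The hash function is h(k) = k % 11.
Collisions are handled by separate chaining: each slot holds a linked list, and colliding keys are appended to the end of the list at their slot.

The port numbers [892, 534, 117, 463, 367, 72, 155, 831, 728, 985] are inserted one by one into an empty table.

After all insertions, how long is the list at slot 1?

Insert 892: h=1, bucket 1 empty -> new chain.
Insert 534: h=6, bucket 6 empty -> new chain.
Insert 117: h=7, bucket 7 empty -> new chain.
Insert 463: h=1, bucket 1 nonempty -> append to chain.
Insert 367: h=4, bucket 4 empty -> new chain.
Insert 72: h=6, bucket 6 nonempty -> append to chain.
Insert 155: h=1, bucket 1 nonempty -> append to chain.
Insert 831: h=6, bucket 6 nonempty -> append to chain.
Insert 728: h=2, bucket 2 empty -> new chain.
Insert 985: h=6, bucket 6 nonempty -> append to chain.
Final buckets:
0: ∅
1: 892 -> 463 -> 155
2: 728
3: ∅
4: 367
5: ∅
6: 534 -> 72 -> 831 -> 985
7: 117
8: ∅
9: ∅
10: ∅

3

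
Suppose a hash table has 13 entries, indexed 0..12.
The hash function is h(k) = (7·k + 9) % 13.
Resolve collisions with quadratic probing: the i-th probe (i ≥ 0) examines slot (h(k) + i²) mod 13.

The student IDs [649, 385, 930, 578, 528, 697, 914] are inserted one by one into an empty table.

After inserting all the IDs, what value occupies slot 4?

697

649 hashes to 2; slot 2 is free => place at 2.
385 hashes to 0; slot 0 is free => place at 0.
930 hashes to 6; slot 6 is free => place at 6.
578 hashes to 12; slot 12 is free => place at 12.
528 hashes to 0; 0 taken => place at 1.
697 hashes to 0; 0,1 taken => place at 4.
914 hashes to 11; slot 11 is free => place at 11.
Table: [385, 528, 649, _, 697, _, 930, _, _, _, _, 914, 578]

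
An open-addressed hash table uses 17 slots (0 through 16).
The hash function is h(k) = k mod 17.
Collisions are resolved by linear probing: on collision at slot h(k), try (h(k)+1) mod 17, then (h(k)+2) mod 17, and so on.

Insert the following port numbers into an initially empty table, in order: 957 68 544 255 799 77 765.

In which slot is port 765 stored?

4

957: h=5 -> slot 5
68: h=0 -> slot 0
544: h=0, probe 0,1 -> slot 1
255: h=0, probe 0,1,2 -> slot 2
799: h=0, probe 0,1,2,3 -> slot 3
77: h=9 -> slot 9
765: h=0, probe 0,1,2,3,4 -> slot 4
Table: [68, 544, 255, 799, 765, 957, ∅, ∅, ∅, 77, ∅, ∅, ∅, ∅, ∅, ∅, ∅]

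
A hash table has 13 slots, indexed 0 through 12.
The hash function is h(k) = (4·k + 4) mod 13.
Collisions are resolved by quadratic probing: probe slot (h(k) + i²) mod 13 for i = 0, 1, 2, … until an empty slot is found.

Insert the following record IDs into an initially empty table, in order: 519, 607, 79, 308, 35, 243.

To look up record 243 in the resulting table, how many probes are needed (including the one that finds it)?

Insert 519: h=0, slot 0 empty -> index 0.
Insert 607: h=1, slot 1 empty -> index 1.
Insert 79: h=8, slot 8 empty -> index 8.
Insert 308: h=1, slot 1 occupied -> index 2.
Insert 35: h=1, slots 1,2 occupied -> index 5.
Insert 243: h=1, slots 1,2,5 occupied -> index 10.
Table: [519, 607, 308, ∅, ∅, 35, ∅, ∅, 79, ∅, 243, ∅, ∅]
Lookup 243: h=1, probe 1,2,5,10 → found at 10.

4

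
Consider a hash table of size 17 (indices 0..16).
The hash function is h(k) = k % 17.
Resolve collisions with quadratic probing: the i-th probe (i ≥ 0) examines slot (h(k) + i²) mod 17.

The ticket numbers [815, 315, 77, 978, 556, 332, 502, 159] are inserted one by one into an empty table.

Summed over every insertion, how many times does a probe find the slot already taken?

Insert 815: h=16, slot 16 empty => index 16.
Insert 315: h=9, slot 9 empty => index 9.
Insert 77: h=9, slot 9 occupied => index 10.
Insert 978: h=9, slots 9,10 occupied => index 13.
Insert 556: h=12, slot 12 empty => index 12.
Insert 332: h=9, slots 9,10,13 occupied => index 1.
Insert 502: h=9, slots 9,10,13,1 occupied => index 8.
Insert 159: h=6, slot 6 empty => index 6.
Table: [_, 332, _, _, _, _, 159, _, 502, 315, 77, _, 556, 978, _, _, 815]

10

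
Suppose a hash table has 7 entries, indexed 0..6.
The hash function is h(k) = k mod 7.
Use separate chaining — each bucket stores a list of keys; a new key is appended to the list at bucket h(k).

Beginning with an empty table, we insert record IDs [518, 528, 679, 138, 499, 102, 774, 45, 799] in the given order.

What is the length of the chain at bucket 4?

Insert 518: h=0, bucket 0 empty → new chain.
Insert 528: h=3, bucket 3 empty → new chain.
Insert 679: h=0, bucket 0 nonempty → append to chain.
Insert 138: h=5, bucket 5 empty → new chain.
Insert 499: h=2, bucket 2 empty → new chain.
Insert 102: h=4, bucket 4 empty → new chain.
Insert 774: h=4, bucket 4 nonempty → append to chain.
Insert 45: h=3, bucket 3 nonempty → append to chain.
Insert 799: h=1, bucket 1 empty → new chain.
Final buckets:
0: 518 -> 679
1: 799
2: 499
3: 528 -> 45
4: 102 -> 774
5: 138
6: _

2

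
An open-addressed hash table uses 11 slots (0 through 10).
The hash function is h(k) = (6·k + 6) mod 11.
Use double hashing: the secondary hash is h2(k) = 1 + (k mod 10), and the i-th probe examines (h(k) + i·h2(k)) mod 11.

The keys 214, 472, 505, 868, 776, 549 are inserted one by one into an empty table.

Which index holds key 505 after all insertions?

214 hashes to 3; slot 3 is free → place at 3.
472 hashes to 0; slot 0 is free → place at 0.
505 hashes to 0, h2=6; 0 taken → place at 6.
868 hashes to 0, h2=9; 0 taken → place at 9.
776 hashes to 9, h2=7; 9 taken → place at 5.
549 hashes to 0, h2=10; 0 taken → place at 10.
Table: [472, -, -, 214, -, 776, 505, -, -, 868, 549]

6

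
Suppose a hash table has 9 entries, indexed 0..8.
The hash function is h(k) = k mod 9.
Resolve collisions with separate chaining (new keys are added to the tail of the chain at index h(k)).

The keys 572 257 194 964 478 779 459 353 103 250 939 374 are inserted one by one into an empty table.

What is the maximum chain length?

5

572 → bucket 5
257 → bucket 5 (collision)
194 → bucket 5 (collision)
964 → bucket 1
478 → bucket 1 (collision)
779 → bucket 5 (collision)
459 → bucket 0
353 → bucket 2
103 → bucket 4
250 → bucket 7
939 → bucket 3
374 → bucket 5 (collision)
Final buckets:
0: 459
1: 964 -> 478
2: 353
3: 939
4: 103
5: 572 -> 257 -> 194 -> 779 -> 374
6: .
7: 250
8: .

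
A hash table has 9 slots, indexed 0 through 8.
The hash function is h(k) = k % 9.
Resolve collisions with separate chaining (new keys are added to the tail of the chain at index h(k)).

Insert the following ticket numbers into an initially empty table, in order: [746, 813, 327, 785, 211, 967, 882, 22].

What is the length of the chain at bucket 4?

Insert 746: h=8, bucket 8 empty → new chain.
Insert 813: h=3, bucket 3 empty → new chain.
Insert 327: h=3, bucket 3 nonempty → append to chain.
Insert 785: h=2, bucket 2 empty → new chain.
Insert 211: h=4, bucket 4 empty → new chain.
Insert 967: h=4, bucket 4 nonempty → append to chain.
Insert 882: h=0, bucket 0 empty → new chain.
Insert 22: h=4, bucket 4 nonempty → append to chain.
Final buckets:
0: 882
1: ∅
2: 785
3: 813 -> 327
4: 211 -> 967 -> 22
5: ∅
6: ∅
7: ∅
8: 746

3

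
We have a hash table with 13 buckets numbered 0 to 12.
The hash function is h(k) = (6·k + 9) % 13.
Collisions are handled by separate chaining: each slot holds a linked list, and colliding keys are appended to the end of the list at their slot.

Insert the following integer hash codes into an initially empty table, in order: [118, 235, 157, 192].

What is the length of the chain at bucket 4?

1

118 -> bucket 2
235 -> bucket 2 (collision)
157 -> bucket 2 (collision)
192 -> bucket 4
Final buckets:
0: .
1: .
2: 118 -> 235 -> 157
3: .
4: 192
5: .
6: .
7: .
8: .
9: .
10: .
11: .
12: .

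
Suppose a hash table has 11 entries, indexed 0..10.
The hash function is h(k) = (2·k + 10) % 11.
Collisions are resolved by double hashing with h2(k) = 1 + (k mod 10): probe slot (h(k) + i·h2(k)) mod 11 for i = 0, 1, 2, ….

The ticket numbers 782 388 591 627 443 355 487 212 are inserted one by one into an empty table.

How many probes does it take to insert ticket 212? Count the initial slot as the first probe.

2

Insert 782: h=1, slot 1 empty -> index 1.
Insert 388: h=5, slot 5 empty -> index 5.
Insert 591: h=4, slot 4 empty -> index 4.
Insert 627: h=10, slot 10 empty -> index 10.
Insert 443: h=5, h2=4, slot 5 occupied -> index 9.
Insert 355: h=5, h2=6, slot 5 occupied -> index 0.
Insert 487: h=5, h2=8, slot 5 occupied -> index 2.
Insert 212: h=5, h2=3, slot 5 occupied -> index 8.
Table: [355, 782, 487, —, 591, 388, —, —, 212, 443, 627]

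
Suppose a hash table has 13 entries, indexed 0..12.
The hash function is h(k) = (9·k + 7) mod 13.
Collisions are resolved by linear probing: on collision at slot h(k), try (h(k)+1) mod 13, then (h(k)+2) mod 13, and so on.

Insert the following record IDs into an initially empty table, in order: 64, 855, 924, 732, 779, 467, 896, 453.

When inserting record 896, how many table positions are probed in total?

64: h=11 => slot 11
855: h=6 => slot 6
924: h=3 => slot 3
732: h=4 => slot 4
779: h=11, probe 11,12 => slot 12
467: h=11, probe 11,12,0 => slot 0
896: h=11, probe 11,12,0,1 => slot 1
453: h=2 => slot 2
Table: [467, 896, 453, 924, 732, ∅, 855, ∅, ∅, ∅, ∅, 64, 779]

4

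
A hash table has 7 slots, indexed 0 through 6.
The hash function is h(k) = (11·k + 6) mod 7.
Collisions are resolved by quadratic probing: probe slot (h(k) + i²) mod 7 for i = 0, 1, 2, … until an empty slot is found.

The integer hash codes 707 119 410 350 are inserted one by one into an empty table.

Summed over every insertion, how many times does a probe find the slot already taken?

3

707 hashes to 6; slot 6 is free → place at 6.
119 hashes to 6; 6 taken → place at 0.
410 hashes to 1; slot 1 is free → place at 1.
350 hashes to 6; 6,0 taken → place at 3.
Table: [119, 410, ., 350, ., ., 707]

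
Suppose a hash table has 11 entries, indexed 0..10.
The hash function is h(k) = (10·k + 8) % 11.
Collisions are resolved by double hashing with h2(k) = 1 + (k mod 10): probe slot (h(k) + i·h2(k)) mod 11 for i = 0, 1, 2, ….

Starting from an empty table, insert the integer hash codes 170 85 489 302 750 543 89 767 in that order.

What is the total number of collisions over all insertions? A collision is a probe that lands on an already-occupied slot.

170 hashes to 3; slot 3 is free => place at 3.
85 hashes to 0; slot 0 is free => place at 0.
489 hashes to 3, h2=10; 3 taken => place at 2.
302 hashes to 3, h2=3; 3 taken => place at 6.
750 hashes to 6, h2=1; 6 taken => place at 7.
543 hashes to 4; slot 4 is free => place at 4.
89 hashes to 7, h2=10; 7,6 taken => place at 5.
767 hashes to 0, h2=8; 0 taken => place at 8.
Table: [85, ∅, 489, 170, 543, 89, 302, 750, 767, ∅, ∅]

6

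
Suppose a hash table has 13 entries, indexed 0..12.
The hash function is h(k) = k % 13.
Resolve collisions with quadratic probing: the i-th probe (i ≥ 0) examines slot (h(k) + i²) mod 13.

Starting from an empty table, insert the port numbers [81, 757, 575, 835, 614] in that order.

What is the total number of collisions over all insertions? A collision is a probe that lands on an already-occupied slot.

Insert 81: h=3, slot 3 empty → index 3.
Insert 757: h=3, slot 3 occupied → index 4.
Insert 575: h=3, slots 3,4 occupied → index 7.
Insert 835: h=3, slots 3,4,7 occupied → index 12.
Insert 614: h=3, slots 3,4,7,12 occupied → index 6.
Table: [-, -, -, 81, 757, -, 614, 575, -, -, -, -, 835]

10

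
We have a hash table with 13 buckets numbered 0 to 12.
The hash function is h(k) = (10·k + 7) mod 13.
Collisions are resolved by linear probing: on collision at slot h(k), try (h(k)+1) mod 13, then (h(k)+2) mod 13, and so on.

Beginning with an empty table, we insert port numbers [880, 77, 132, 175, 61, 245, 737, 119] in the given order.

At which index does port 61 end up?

880 hashes to 6; slot 6 is free => place at 6.
77 hashes to 10; slot 10 is free => place at 10.
132 hashes to 1; slot 1 is free => place at 1.
175 hashes to 2; slot 2 is free => place at 2.
61 hashes to 6; 6 taken => place at 7.
245 hashes to 0; slot 0 is free => place at 0.
737 hashes to 6; 6,7 taken => place at 8.
119 hashes to 1; 1,2 taken => place at 3.
Table: [245, 132, 175, 119, _, _, 880, 61, 737, _, 77, _, _]

7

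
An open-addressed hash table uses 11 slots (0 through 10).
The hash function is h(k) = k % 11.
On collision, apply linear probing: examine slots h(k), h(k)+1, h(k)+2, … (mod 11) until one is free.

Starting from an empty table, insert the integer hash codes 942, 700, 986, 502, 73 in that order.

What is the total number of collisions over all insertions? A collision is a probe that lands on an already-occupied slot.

10

942: h=7 => slot 7
700: h=7, probe 7,8 => slot 8
986: h=7, probe 7,8,9 => slot 9
502: h=7, probe 7,8,9,10 => slot 10
73: h=7, probe 7,8,9,10,0 => slot 0
Table: [73, ∅, ∅, ∅, ∅, ∅, ∅, 942, 700, 986, 502]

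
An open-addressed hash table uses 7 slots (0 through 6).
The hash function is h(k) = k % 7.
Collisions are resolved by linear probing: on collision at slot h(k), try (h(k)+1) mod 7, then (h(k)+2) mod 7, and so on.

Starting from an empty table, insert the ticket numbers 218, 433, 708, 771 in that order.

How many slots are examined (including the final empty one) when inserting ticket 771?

Insert 218: h=1, slot 1 empty -> index 1.
Insert 433: h=6, slot 6 empty -> index 6.
Insert 708: h=1, slot 1 occupied -> index 2.
Insert 771: h=1, slots 1,2 occupied -> index 3.
Table: [_, 218, 708, 771, _, _, 433]

3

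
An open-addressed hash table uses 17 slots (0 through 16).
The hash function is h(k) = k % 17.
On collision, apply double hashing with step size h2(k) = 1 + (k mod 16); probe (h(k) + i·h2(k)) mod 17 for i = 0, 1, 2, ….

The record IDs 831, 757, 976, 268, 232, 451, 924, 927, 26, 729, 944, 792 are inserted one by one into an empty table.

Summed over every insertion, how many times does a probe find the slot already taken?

8

Insert 831: h=15, slot 15 empty -> index 15.
Insert 757: h=9, slot 9 empty -> index 9.
Insert 976: h=7, slot 7 empty -> index 7.
Insert 268: h=13, slot 13 empty -> index 13.
Insert 232: h=11, slot 11 empty -> index 11.
Insert 451: h=9, h2=4, slots 9,13 occupied -> index 0.
Insert 924: h=6, slot 6 empty -> index 6.
Insert 927: h=9, h2=16, slot 9 occupied -> index 8.
Insert 26: h=9, h2=11, slot 9 occupied -> index 3.
Insert 729: h=15, h2=10, slots 15,8 occupied -> index 1.
Insert 944: h=9, h2=1, slot 9 occupied -> index 10.
Insert 792: h=10, h2=9, slot 10 occupied -> index 2.
Table: [451, 729, 792, 26, ∅, ∅, 924, 976, 927, 757, 944, 232, ∅, 268, ∅, 831, ∅]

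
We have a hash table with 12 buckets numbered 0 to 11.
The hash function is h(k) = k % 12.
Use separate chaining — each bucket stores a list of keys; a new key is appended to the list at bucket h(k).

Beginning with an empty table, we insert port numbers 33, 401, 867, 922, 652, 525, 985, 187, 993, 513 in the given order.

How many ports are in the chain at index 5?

1

Insert 33: h=9, bucket 9 empty → new chain.
Insert 401: h=5, bucket 5 empty → new chain.
Insert 867: h=3, bucket 3 empty → new chain.
Insert 922: h=10, bucket 10 empty → new chain.
Insert 652: h=4, bucket 4 empty → new chain.
Insert 525: h=9, bucket 9 nonempty → append to chain.
Insert 985: h=1, bucket 1 empty → new chain.
Insert 187: h=7, bucket 7 empty → new chain.
Insert 993: h=9, bucket 9 nonempty → append to chain.
Insert 513: h=9, bucket 9 nonempty → append to chain.
Final buckets:
0: .
1: 985
2: .
3: 867
4: 652
5: 401
6: .
7: 187
8: .
9: 33 -> 525 -> 993 -> 513
10: 922
11: .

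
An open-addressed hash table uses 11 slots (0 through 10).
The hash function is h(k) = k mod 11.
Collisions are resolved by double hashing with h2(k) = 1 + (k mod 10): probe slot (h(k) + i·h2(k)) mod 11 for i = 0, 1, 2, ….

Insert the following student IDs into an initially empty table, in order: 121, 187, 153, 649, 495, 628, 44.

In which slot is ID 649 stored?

Insert 121: h=0, slot 0 empty → index 0.
Insert 187: h=0, h2=8, slot 0 occupied → index 8.
Insert 153: h=10, slot 10 empty → index 10.
Insert 649: h=0, h2=10, slots 0,10 occupied → index 9.
Insert 495: h=0, h2=6, slot 0 occupied → index 6.
Insert 628: h=1, slot 1 empty → index 1.
Insert 44: h=0, h2=5, slot 0 occupied → index 5.
Table: [121, 628, —, —, —, 44, 495, —, 187, 649, 153]

9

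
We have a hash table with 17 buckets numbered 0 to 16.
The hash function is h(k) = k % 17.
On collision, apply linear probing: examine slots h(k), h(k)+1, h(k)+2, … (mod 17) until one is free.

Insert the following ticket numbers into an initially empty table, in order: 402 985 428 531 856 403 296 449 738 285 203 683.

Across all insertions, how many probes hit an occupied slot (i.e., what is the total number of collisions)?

402 hashes to 11; slot 11 is free -> place at 11.
985 hashes to 16; slot 16 is free -> place at 16.
428 hashes to 3; slot 3 is free -> place at 3.
531 hashes to 4; slot 4 is free -> place at 4.
856 hashes to 6; slot 6 is free -> place at 6.
403 hashes to 12; slot 12 is free -> place at 12.
296 hashes to 7; slot 7 is free -> place at 7.
449 hashes to 7; 7 taken -> place at 8.
738 hashes to 7; 7,8 taken -> place at 9.
285 hashes to 13; slot 13 is free -> place at 13.
203 hashes to 16; 16 taken -> place at 0.
683 hashes to 3; 3,4 taken -> place at 5.
Table: [203, ∅, ∅, 428, 531, 683, 856, 296, 449, 738, ∅, 402, 403, 285, ∅, ∅, 985]

6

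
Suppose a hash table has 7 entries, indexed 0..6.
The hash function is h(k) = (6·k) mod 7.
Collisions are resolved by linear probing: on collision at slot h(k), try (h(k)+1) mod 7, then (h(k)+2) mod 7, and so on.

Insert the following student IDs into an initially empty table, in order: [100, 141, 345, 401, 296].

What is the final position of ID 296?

Insert 100: h=5, slot 5 empty => index 5.
Insert 141: h=6, slot 6 empty => index 6.
Insert 345: h=5, slots 5,6 occupied => index 0.
Insert 401: h=5, slots 5,6,0 occupied => index 1.
Insert 296: h=5, slots 5,6,0,1 occupied => index 2.
Table: [345, 401, 296, ∅, ∅, 100, 141]

2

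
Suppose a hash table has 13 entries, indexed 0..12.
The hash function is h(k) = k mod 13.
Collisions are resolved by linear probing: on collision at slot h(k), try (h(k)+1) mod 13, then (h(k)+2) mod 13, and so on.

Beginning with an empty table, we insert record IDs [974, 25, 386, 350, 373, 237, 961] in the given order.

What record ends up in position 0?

25

974: h=12 -> slot 12
25: h=12, probe 12,0 -> slot 0
386: h=9 -> slot 9
350: h=12, probe 12,0,1 -> slot 1
373: h=9, probe 9,10 -> slot 10
237: h=3 -> slot 3
961: h=12, probe 12,0,1,2 -> slot 2
Table: [25, 350, 961, 237, _, _, _, _, _, 386, 373, _, 974]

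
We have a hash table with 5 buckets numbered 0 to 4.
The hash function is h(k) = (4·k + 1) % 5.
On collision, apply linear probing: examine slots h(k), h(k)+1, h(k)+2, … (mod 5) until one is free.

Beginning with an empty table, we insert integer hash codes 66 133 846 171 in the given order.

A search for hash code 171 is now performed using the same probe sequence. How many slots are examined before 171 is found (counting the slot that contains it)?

66: h=0 => slot 0
133: h=3 => slot 3
846: h=0, probe 0,1 => slot 1
171: h=0, probe 0,1,2 => slot 2
Table: [66, 846, 171, 133, -]
Lookup 171: h=0, probe 0,1,2 → found at 2.

3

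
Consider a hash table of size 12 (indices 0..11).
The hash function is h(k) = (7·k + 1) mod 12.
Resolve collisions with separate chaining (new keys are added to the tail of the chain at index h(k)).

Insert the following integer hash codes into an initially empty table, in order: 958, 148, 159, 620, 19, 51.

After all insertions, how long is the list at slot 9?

958 -> bucket 11
148 -> bucket 5
159 -> bucket 10
620 -> bucket 9
19 -> bucket 2
51 -> bucket 10 (collision)
Final buckets:
0: .
1: .
2: 19
3: .
4: .
5: 148
6: .
7: .
8: .
9: 620
10: 159 -> 51
11: 958

1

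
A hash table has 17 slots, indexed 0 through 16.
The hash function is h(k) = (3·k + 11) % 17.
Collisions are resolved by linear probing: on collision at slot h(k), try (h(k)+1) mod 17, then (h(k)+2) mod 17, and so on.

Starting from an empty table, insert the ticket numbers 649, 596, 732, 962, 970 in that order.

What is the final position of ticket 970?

16

649: h=3 → slot 3
596: h=14 → slot 14
732: h=14, probe 14,15 → slot 15
962: h=7 → slot 7
970: h=14, probe 14,15,16 → slot 16
Table: [—, —, —, 649, —, —, —, 962, —, —, —, —, —, —, 596, 732, 970]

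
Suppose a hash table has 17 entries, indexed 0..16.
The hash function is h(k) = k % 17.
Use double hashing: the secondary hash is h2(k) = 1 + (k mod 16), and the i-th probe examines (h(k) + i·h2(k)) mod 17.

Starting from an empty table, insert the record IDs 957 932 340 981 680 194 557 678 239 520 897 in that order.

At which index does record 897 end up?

2

957: h=5 -> slot 5
932: h=14 -> slot 14
340: h=0 -> slot 0
981: h=12 -> slot 12
680: h=0, h2=9, probe 0,9 -> slot 9
194: h=7 -> slot 7
557: h=13 -> slot 13
678: h=15 -> slot 15
239: h=1 -> slot 1
520: h=10 -> slot 10
897: h=13, h2=2, probe 13,15,0,2 -> slot 2
Table: [340, 239, 897, -, -, 957, -, 194, -, 680, 520, -, 981, 557, 932, 678, -]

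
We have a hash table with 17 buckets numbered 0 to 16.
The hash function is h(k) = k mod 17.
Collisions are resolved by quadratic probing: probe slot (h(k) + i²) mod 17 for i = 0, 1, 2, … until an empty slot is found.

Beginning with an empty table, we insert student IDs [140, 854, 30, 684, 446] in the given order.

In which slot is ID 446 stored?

3

140 hashes to 4; slot 4 is free => place at 4.
854 hashes to 4; 4 taken => place at 5.
30 hashes to 13; slot 13 is free => place at 13.
684 hashes to 4; 4,5 taken => place at 8.
446 hashes to 4; 4,5,8,13 taken => place at 3.
Table: [—, —, —, 446, 140, 854, —, —, 684, —, —, —, —, 30, —, —, —]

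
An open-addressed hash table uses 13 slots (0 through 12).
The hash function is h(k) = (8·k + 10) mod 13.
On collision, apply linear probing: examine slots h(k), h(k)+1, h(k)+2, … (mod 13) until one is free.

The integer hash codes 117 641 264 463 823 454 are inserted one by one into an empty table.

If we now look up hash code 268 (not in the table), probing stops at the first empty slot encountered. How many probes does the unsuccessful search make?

3

117: h=10 -> slot 10
641: h=3 -> slot 3
264: h=3, probe 3,4 -> slot 4
463: h=9 -> slot 9
823: h=3, probe 3,4,5 -> slot 5
454: h=2 -> slot 2
Table: [_, _, 454, 641, 264, 823, _, _, _, 463, 117, _, _]
Lookup 268: h=9, probe 9,10,11 → slot 11 empty, not found.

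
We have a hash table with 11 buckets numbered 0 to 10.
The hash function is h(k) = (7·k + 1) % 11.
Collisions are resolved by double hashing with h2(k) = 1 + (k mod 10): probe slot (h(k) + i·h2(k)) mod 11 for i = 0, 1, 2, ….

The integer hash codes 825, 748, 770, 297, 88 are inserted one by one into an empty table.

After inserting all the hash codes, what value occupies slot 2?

770

825 hashes to 1; slot 1 is free → place at 1.
748 hashes to 1, h2=9; 1 taken → place at 10.
770 hashes to 1, h2=1; 1 taken → place at 2.
297 hashes to 1, h2=8; 1 taken → place at 9.
88 hashes to 1, h2=9; 1,10 taken → place at 8.
Table: [∅, 825, 770, ∅, ∅, ∅, ∅, ∅, 88, 297, 748]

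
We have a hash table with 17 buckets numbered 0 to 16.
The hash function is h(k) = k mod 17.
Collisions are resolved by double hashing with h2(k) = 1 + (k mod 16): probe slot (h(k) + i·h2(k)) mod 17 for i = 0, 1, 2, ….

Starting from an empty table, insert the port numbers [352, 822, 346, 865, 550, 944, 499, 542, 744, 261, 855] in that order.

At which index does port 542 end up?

11

Insert 352: h=12, slot 12 empty -> index 12.
Insert 822: h=6, slot 6 empty -> index 6.
Insert 346: h=6, h2=11, slot 6 occupied -> index 0.
Insert 865: h=15, slot 15 empty -> index 15.
Insert 550: h=6, h2=7, slot 6 occupied -> index 13.
Insert 944: h=9, slot 9 empty -> index 9.
Insert 499: h=6, h2=4, slot 6 occupied -> index 10.
Insert 542: h=15, h2=15, slots 15,13 occupied -> index 11.
Insert 744: h=13, h2=9, slot 13 occupied -> index 5.
Insert 261: h=6, h2=6, slots 6,12 occupied -> index 1.
Insert 855: h=5, h2=8, slots 5,13 occupied -> index 4.
Table: [346, 261, —, —, 855, 744, 822, —, —, 944, 499, 542, 352, 550, —, 865, —]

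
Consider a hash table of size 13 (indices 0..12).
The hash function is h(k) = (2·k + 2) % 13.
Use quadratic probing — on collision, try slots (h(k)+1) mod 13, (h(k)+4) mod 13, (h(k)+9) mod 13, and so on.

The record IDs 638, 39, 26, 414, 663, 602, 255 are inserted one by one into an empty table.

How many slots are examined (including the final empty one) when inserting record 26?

2

638: h=4 -> slot 4
39: h=2 -> slot 2
26: h=2, probe 2,3 -> slot 3
414: h=11 -> slot 11
663: h=2, probe 2,3,6 -> slot 6
602: h=10 -> slot 10
255: h=5 -> slot 5
Table: [_, _, 39, 26, 638, 255, 663, _, _, _, 602, 414, _]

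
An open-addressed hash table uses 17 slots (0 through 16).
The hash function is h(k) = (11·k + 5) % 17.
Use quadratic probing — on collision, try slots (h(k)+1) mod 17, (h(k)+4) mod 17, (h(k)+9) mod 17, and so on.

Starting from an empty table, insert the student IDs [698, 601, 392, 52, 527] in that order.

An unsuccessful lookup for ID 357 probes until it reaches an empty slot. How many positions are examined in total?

698 hashes to 16; slot 16 is free -> place at 16.
601 hashes to 3; slot 3 is free -> place at 3.
392 hashes to 16; 16 taken -> place at 0.
52 hashes to 16; 16,0,3 taken -> place at 8.
527 hashes to 5; slot 5 is free -> place at 5.
Table: [392, -, -, 601, -, 527, -, -, 52, -, -, -, -, -, -, -, 698]
Lookup 357: h=5, probe 5,6 → slot 6 empty, not found.

2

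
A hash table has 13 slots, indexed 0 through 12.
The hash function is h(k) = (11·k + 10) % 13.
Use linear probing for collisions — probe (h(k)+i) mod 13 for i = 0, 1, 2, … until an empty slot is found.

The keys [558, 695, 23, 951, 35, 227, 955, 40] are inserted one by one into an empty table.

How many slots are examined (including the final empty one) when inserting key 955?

558: h=12 → slot 12
695: h=11 → slot 11
23: h=3 → slot 3
951: h=6 → slot 6
35: h=5 → slot 5
227: h=11, probe 11,12,0 → slot 0
955: h=11, probe 11,12,0,1 → slot 1
40: h=8 → slot 8
Table: [227, 955, ., 23, ., 35, 951, ., 40, ., ., 695, 558]

4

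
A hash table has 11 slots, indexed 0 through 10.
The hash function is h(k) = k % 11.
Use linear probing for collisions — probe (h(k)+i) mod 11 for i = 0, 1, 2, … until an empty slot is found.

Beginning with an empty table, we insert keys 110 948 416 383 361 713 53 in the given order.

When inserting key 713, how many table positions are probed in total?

110: h=0 -> slot 0
948: h=2 -> slot 2
416: h=9 -> slot 9
383: h=9, probe 9,10 -> slot 10
361: h=9, probe 9,10,0,1 -> slot 1
713: h=9, probe 9,10,0,1,2,3 -> slot 3
53: h=9, probe 9,10,0,1,2,3,4 -> slot 4
Table: [110, 361, 948, 713, 53, _, _, _, _, 416, 383]

6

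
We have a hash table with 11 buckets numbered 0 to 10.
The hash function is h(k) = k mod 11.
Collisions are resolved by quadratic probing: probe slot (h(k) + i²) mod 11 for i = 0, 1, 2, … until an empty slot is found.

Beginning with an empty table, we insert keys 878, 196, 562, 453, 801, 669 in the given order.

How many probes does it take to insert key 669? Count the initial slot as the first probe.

878: h=9 => slot 9
196: h=9, probe 9,10 => slot 10
562: h=1 => slot 1
453: h=2 => slot 2
801: h=9, probe 9,10,2,7 => slot 7
669: h=9, probe 9,10,2,7,3 => slot 3
Table: [—, 562, 453, 669, —, —, —, 801, —, 878, 196]

5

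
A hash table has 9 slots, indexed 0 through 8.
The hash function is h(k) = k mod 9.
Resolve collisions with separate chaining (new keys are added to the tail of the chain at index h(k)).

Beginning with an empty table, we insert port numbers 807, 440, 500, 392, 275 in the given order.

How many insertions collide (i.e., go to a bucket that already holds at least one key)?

2

807 -> bucket 6
440 -> bucket 8
500 -> bucket 5
392 -> bucket 5 (collision)
275 -> bucket 5 (collision)
Final buckets:
0: -
1: -
2: -
3: -
4: -
5: 500 -> 392 -> 275
6: 807
7: -
8: 440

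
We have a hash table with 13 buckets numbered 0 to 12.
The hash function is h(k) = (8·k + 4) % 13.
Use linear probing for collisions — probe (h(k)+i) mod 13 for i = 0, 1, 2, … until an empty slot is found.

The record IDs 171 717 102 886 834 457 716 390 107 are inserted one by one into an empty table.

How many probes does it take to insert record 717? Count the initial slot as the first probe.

2

171 hashes to 7; slot 7 is free -> place at 7.
717 hashes to 7; 7 taken -> place at 8.
102 hashes to 1; slot 1 is free -> place at 1.
886 hashes to 7; 7,8 taken -> place at 9.
834 hashes to 7; 7,8,9 taken -> place at 10.
457 hashes to 7; 7,8,9,10 taken -> place at 11.
716 hashes to 12; slot 12 is free -> place at 12.
390 hashes to 4; slot 4 is free -> place at 4.
107 hashes to 2; slot 2 is free -> place at 2.
Table: [., 102, 107, ., 390, ., ., 171, 717, 886, 834, 457, 716]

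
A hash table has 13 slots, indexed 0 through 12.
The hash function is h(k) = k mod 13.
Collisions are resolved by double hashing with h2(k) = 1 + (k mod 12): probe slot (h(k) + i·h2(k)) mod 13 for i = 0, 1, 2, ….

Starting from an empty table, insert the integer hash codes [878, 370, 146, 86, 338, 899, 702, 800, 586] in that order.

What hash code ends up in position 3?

146

878: h=7 → slot 7
370: h=6 → slot 6
146: h=3 → slot 3
86: h=8 → slot 8
338: h=0 → slot 0
899: h=2 → slot 2
702: h=0, h2=7, probe 0,7,1 → slot 1
800: h=7, h2=9, probe 7,3,12 → slot 12
586: h=1, h2=11, probe 1,12,10 → slot 10
Table: [338, 702, 899, 146, —, —, 370, 878, 86, —, 586, —, 800]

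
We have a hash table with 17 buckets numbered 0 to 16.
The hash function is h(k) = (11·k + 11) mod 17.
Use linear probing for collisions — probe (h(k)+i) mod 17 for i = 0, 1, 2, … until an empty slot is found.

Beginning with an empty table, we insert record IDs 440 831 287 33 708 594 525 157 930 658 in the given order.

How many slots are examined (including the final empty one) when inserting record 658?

Insert 440: h=6, slot 6 empty => index 6.
Insert 831: h=6, slot 6 occupied => index 7.
Insert 287: h=6, slots 6,7 occupied => index 8.
Insert 33: h=0, slot 0 empty => index 0.
Insert 708: h=13, slot 13 empty => index 13.
Insert 594: h=0, slot 0 occupied => index 1.
Insert 525: h=6, slots 6,7,8 occupied => index 9.
Insert 157: h=4, slot 4 empty => index 4.
Insert 930: h=7, slots 7,8,9 occupied => index 10.
Insert 658: h=7, slots 7,8,9,10 occupied => index 11.
Table: [33, 594, -, -, 157, -, 440, 831, 287, 525, 930, 658, -, 708, -, -, -]

5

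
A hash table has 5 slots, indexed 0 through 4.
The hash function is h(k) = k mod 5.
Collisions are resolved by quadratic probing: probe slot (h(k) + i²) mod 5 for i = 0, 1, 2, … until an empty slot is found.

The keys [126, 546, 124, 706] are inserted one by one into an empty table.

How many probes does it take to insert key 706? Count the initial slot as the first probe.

Insert 126: h=1, slot 1 empty → index 1.
Insert 546: h=1, slot 1 occupied → index 2.
Insert 124: h=4, slot 4 empty → index 4.
Insert 706: h=1, slots 1,2 occupied → index 0.
Table: [706, 126, 546, —, 124]

3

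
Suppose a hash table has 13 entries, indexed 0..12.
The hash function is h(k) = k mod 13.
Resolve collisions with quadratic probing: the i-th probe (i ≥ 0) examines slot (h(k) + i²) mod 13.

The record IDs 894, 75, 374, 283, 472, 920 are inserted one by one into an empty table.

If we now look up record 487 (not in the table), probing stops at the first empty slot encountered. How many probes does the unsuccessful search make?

894: h=10 -> slot 10
75: h=10, probe 10,11 -> slot 11
374: h=10, probe 10,11,1 -> slot 1
283: h=10, probe 10,11,1,6 -> slot 6
472: h=4 -> slot 4
920: h=10, probe 10,11,1,6,0 -> slot 0
Table: [920, 374, _, _, 472, _, 283, _, _, _, 894, 75, _]
Lookup 487: h=6, probe 6,7 → slot 7 empty, not found.

2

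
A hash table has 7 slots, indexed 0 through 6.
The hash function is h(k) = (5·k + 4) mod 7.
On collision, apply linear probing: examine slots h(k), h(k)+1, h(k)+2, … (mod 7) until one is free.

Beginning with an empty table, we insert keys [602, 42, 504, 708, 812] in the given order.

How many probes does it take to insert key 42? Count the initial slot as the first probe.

2

Insert 602: h=4, slot 4 empty => index 4.
Insert 42: h=4, slot 4 occupied => index 5.
Insert 504: h=4, slots 4,5 occupied => index 6.
Insert 708: h=2, slot 2 empty => index 2.
Insert 812: h=4, slots 4,5,6 occupied => index 0.
Table: [812, _, 708, _, 602, 42, 504]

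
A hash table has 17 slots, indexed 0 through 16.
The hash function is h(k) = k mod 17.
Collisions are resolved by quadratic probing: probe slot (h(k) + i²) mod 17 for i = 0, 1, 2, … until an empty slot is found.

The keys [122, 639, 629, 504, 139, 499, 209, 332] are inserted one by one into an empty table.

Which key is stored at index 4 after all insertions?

122 hashes to 3; slot 3 is free -> place at 3.
639 hashes to 10; slot 10 is free -> place at 10.
629 hashes to 0; slot 0 is free -> place at 0.
504 hashes to 11; slot 11 is free -> place at 11.
139 hashes to 3; 3 taken -> place at 4.
499 hashes to 6; slot 6 is free -> place at 6.
209 hashes to 5; slot 5 is free -> place at 5.
332 hashes to 9; slot 9 is free -> place at 9.
Table: [629, -, -, 122, 139, 209, 499, -, -, 332, 639, 504, -, -, -, -, -]

139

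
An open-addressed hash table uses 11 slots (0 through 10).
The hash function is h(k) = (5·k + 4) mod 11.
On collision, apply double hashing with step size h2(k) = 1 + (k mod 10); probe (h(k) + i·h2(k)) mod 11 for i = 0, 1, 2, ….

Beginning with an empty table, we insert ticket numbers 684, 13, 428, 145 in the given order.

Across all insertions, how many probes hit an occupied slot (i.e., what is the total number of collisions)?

2

684: h=3 → slot 3
13: h=3, h2=4, probe 3,7 → slot 7
428: h=10 → slot 10
145: h=3, h2=6, probe 3,9 → slot 9
Table: [—, —, —, 684, —, —, —, 13, —, 145, 428]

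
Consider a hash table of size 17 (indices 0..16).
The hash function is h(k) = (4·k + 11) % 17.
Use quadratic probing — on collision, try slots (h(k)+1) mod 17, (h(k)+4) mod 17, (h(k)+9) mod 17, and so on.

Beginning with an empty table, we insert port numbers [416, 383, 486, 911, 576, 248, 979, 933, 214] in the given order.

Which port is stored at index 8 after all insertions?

Insert 416: h=9, slot 9 empty → index 9.
Insert 383: h=13, slot 13 empty → index 13.
Insert 486: h=0, slot 0 empty → index 0.
Insert 911: h=0, slot 0 occupied → index 1.
Insert 576: h=3, slot 3 empty → index 3.
Insert 248: h=0, slots 0,1 occupied → index 4.
Insert 979: h=0, slots 0,1,4,9 occupied → index 16.
Insert 933: h=3, slots 3,4 occupied → index 7.
Insert 214: h=0, slots 0,1,4,9,16 occupied → index 8.
Table: [486, 911, —, 576, 248, —, —, 933, 214, 416, —, —, —, 383, —, —, 979]

214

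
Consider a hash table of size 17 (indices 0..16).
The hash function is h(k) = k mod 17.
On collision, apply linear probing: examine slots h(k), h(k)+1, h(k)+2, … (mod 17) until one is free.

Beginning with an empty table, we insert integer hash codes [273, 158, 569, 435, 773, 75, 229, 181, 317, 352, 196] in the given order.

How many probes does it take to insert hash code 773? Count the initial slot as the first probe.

2

273: h=1 -> slot 1
158: h=5 -> slot 5
569: h=8 -> slot 8
435: h=10 -> slot 10
773: h=8, probe 8,9 -> slot 9
75: h=7 -> slot 7
229: h=8, probe 8,9,10,11 -> slot 11
181: h=11, probe 11,12 -> slot 12
317: h=11, probe 11,12,13 -> slot 13
352: h=12, probe 12,13,14 -> slot 14
196: h=9, probe 9,10,11,12,13,14,15 -> slot 15
Table: [—, 273, —, —, —, 158, —, 75, 569, 773, 435, 229, 181, 317, 352, 196, —]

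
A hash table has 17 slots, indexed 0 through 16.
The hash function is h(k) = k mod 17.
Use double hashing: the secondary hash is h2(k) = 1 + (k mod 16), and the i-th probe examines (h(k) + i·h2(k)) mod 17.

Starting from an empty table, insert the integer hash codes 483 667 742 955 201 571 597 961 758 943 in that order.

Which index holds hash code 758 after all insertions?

0

483: h=7 → slot 7
667: h=4 → slot 4
742: h=11 → slot 11
955: h=3 → slot 3
201: h=14 → slot 14
571: h=10 → slot 10
597: h=2 → slot 2
961: h=9 → slot 9
758: h=10, h2=7, probe 10,0 → slot 0
943: h=8 → slot 8
Table: [758, ., 597, 955, 667, ., ., 483, 943, 961, 571, 742, ., ., 201, ., .]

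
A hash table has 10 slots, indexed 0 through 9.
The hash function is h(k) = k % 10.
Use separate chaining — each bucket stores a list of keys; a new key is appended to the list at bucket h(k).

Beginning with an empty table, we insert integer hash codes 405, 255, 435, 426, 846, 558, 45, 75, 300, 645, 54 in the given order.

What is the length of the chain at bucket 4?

1

405 -> bucket 5
255 -> bucket 5 (collision)
435 -> bucket 5 (collision)
426 -> bucket 6
846 -> bucket 6 (collision)
558 -> bucket 8
45 -> bucket 5 (collision)
75 -> bucket 5 (collision)
300 -> bucket 0
645 -> bucket 5 (collision)
54 -> bucket 4
Final buckets:
0: 300
1: -
2: -
3: -
4: 54
5: 405 -> 255 -> 435 -> 45 -> 75 -> 645
6: 426 -> 846
7: -
8: 558
9: -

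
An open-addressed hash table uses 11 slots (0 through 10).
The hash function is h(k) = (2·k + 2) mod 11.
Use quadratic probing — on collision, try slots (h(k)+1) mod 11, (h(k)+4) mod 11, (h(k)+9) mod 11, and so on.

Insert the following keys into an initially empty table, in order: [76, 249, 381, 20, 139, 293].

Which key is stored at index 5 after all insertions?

76 hashes to 0; slot 0 is free -> place at 0.
249 hashes to 5; slot 5 is free -> place at 5.
381 hashes to 5; 5 taken -> place at 6.
20 hashes to 9; slot 9 is free -> place at 9.
139 hashes to 5; 5,6,9 taken -> place at 3.
293 hashes to 5; 5,6,9,3 taken -> place at 10.
Table: [76, ., ., 139, ., 249, 381, ., ., 20, 293]

249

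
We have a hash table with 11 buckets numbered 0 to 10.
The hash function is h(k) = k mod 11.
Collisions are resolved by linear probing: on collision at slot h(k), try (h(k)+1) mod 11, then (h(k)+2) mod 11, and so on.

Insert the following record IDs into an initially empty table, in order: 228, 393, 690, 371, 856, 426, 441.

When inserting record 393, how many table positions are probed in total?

228 hashes to 8; slot 8 is free => place at 8.
393 hashes to 8; 8 taken => place at 9.
690 hashes to 8; 8,9 taken => place at 10.
371 hashes to 8; 8,9,10 taken => place at 0.
856 hashes to 9; 9,10,0 taken => place at 1.
426 hashes to 8; 8,9,10,0,1 taken => place at 2.
441 hashes to 1; 1,2 taken => place at 3.
Table: [371, 856, 426, 441, _, _, _, _, 228, 393, 690]

2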